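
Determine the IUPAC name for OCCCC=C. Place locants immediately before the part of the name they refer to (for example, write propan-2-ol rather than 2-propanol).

pent-4-en-1-ol

The longest carbon chain that includes the –OH group and the multiple bond has 5 carbons, so the parent hydride is pentane.
The principal characteristic group is an alcohol (–OH), named with the suffix -ol.
The chain contains a C=C double bond, so the unsaturation ending is -ene.
The numbering direction is chosen so that numbering from this end puts the hydroxyl group at C-1 rather than C-5.
That gives the hydroxyl at C-1; the double bond between C-4 and C-5.
Assembling the pieces gives pent-4-en-1-ol.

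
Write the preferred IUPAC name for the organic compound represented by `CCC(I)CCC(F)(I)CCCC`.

The longest continuous carbon chain has 10 atoms, so the parent hydride is decane.
The numbering direction is chosen so that the substituent locant set {3,6,6} is lower than {5,5,8} at the first point of difference.
This places a fluoro group at C-6; iodo groups at C-3 and C-6.
Substituent prefixes are cited in alphabetical order (multiplying prefixes like di-/tri- are ignored for ordering).
The name is 6-fluoro-3,6-diiododecane.

6-fluoro-3,6-diiododecane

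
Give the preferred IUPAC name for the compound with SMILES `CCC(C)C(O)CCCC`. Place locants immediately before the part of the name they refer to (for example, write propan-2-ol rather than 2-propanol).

The longest carbon chain that includes the –OH group has 8 carbons, so the parent hydride is octane.
The principal characteristic group is an alcohol (–OH), named with the suffix -ol.
Number the chain so that numbering from this end puts the hydroxyl group at C-4 rather than C-5.
That gives the hydroxyl at C-4; a methyl group at C-3.
Assembling the pieces gives 3-methyloctan-4-ol.

3-methyloctan-4-ol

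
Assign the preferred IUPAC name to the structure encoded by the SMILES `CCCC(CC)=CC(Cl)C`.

2-chloro-4-ethylhept-3-ene

Counting along the main chain through the multiple bond gives 7 carbons: the parent is heptane.
The chain contains a C=C double bond, so the unsaturation ending is -ene.
The numbering direction is chosen so that numbering from this end puts the double bond at C-3 rather than C-4.
With this numbering: the double bond between C-3 and C-4; a chloro group at C-2; an ethyl group at C-4.
The substituents are ordered alphabetically, ignoring any di-/tri- multipliers.
Assembling the pieces gives 2-chloro-4-ethylhept-3-ene.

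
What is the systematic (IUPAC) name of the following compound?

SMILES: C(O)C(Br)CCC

Counting along the main chain through the –OH group gives 5 carbons: the parent is pentane.
An alcohol (–OH) is the principal characteristic group, giving the suffix -ol.
The numbering direction is chosen so that numbering from this end puts the hydroxyl group at C-1 rather than C-5.
This places the hydroxyl at C-1; a bromo group at C-2.
Putting it together: 2-bromopentan-1-ol.

2-bromopentan-1-ol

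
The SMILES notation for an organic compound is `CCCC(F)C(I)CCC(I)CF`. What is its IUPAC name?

1,6-difluoro-2,5-diiodononane

The longest continuous carbon chain has 9 atoms, so the parent hydride is nonane.
The numbering direction is chosen so that the substituent locant set {1,2,5,6} is lower than {4,5,8,9} at the first point of difference.
This places fluoro groups at C-1 and C-6; iodo groups at C-2 and C-5.
The substituents are ordered alphabetically, ignoring any di-/tri- multipliers.
Assembling the pieces gives 1,6-difluoro-2,5-diiodononane.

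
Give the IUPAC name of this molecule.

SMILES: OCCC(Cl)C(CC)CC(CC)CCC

3-chloro-4,6-diethylnonan-1-ol

The longest carbon chain that includes the –OH group has 9 carbons, so the parent hydride is nonane.
The principal characteristic group is an alcohol (–OH), named with the suffix -ol.
The numbering direction is chosen so that numbering from this end puts the hydroxyl group at C-1 rather than C-9.
With this numbering: the hydroxyl at C-1; a chloro group at C-3; ethyl groups at C-4 and C-6.
The substituents are ordered alphabetically, ignoring any di-/tri- multipliers.
The name is 3-chloro-4,6-diethylnonan-1-ol.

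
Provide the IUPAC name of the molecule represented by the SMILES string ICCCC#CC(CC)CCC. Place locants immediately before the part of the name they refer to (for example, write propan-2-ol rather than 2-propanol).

The longest chain bearing the multiple bond is 9 carbons long (nonane).
There is one C≡C triple bond, indicated by the ending -yne.
Choose the numbering such that numbering from this end puts the triple bond at C-4 rather than C-5.
With this numbering: the triple bond between C-4 and C-5; an ethyl group at C-6; an iodo group at C-1.
Substituent prefixes are cited in alphabetical order (multiplying prefixes like di-/tri- are ignored for ordering).
Assembling the pieces gives 6-ethyl-1-iodonon-4-yne.

6-ethyl-1-iodonon-4-yne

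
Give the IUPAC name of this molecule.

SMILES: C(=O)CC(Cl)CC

The longest carbon chain that includes the –CHO group has 5 carbons, so the parent hydride is pentane.
An aldehyde (terminal –CHO) is the principal characteristic group, giving the suffix -al.
The numbering direction is chosen so that the aldehyde carbon is C-1 by definition.
With this numbering: a chloro group at C-3.
The name is 3-chloropentanal.

3-chloropentanal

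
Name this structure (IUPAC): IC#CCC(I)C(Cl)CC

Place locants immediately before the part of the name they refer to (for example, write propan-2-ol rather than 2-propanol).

5-chloro-1,4-diiodohept-1-yne

The longest carbon chain that includes the multiple bond has 7 carbons, so the parent hydride is heptane.
A C≡C triple bond in the chain gives the infix -yne-.
The numbering direction is chosen so that numbering from this end puts the triple bond at C-1 rather than C-6.
This places the triple bond between C-1 and C-2; a chloro group at C-5; iodo groups at C-1 and C-4.
Substituent prefixes are cited in alphabetical order (multiplying prefixes like di-/tri- are ignored for ordering).
Putting it together: 5-chloro-1,4-diiodohept-1-yne.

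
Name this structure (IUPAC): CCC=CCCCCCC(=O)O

Counting along the main chain through the –COOH group and the multiple bond gives 10 carbons: the parent is decane.
A carboxylic acid (terminal –COOH) is the principal characteristic group, giving the suffix -oic acid.
There is one C=C double bond, indicated by the ending -ene.
The numbering direction is chosen so that the carboxylic acid carbon is C-1 by definition.
With this numbering: the double bond between C-7 and C-8.
Putting it together: dec-7-enoic acid.

dec-7-enoic acid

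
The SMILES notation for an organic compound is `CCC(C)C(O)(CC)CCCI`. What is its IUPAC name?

4-ethyl-1-iodo-5-methylheptan-4-ol

Counting along the main chain through the –OH group gives 7 carbons: the parent is heptane.
The principal characteristic group is an alcohol (–OH), named with the suffix -ol.
The numbering direction is chosen so that the substituent locant set {1,4,5} is lower than {3,4,7} at the first point of difference.
That gives the hydroxyl at C-4; an ethyl group at C-4; an iodo group at C-1; a methyl group at C-5.
The substituents are ordered alphabetically, ignoring any di-/tri- multipliers.
Assembling the pieces gives 4-ethyl-1-iodo-5-methylheptan-4-ol.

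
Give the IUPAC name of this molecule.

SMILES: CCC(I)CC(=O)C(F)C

2-fluoro-5-iodoheptan-3-one

Counting along the main chain through the carbonyl gives 7 carbons: the parent is heptane.
The principal characteristic group is a ketone (C=O on an internal carbon), named with the suffix -one.
Number the chain so that numbering from this end puts the carbonyl group at C-3 rather than C-5.
That gives the carbonyl at C-3; a fluoro group at C-2; an iodo group at C-5.
Prefixes are listed alphabetically: fluoro, iodo.
Putting it together: 2-fluoro-5-iodoheptan-3-one.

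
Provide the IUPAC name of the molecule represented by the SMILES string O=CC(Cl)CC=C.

The longest chain bearing the –CHO group and the multiple bond is 5 carbons long (pentane).
The principal characteristic group is an aldehyde (terminal –CHO), named with the suffix -al.
There is one C=C double bond, indicated by the ending -ene.
Choose the numbering such that the aldehyde carbon is C-1 by definition.
With this numbering: the double bond between C-4 and C-5; a chloro group at C-2.
Assembling the pieces gives 2-chloropent-4-enal.

2-chloropent-4-enal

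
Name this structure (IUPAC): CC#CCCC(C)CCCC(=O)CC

The longest carbon chain that includes the carbonyl and the multiple bond has 12 carbons, so the parent hydride is dodecane.
The principal characteristic group is a ketone (C=O on an internal carbon), named with the suffix -one.
A C≡C triple bond in the chain gives the infix -yne-.
Choose the numbering such that numbering from this end puts the carbonyl group at C-3 rather than C-10.
This places the carbonyl at C-3; the triple bond between C-10 and C-11; a methyl group at C-7.
Putting it together: 7-methyldodec-10-yn-3-one.

7-methyldodec-10-yn-3-one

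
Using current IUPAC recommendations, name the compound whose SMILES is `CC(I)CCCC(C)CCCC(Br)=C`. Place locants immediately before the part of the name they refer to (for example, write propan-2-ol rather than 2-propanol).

The longest carbon chain that includes the multiple bond has 11 carbons, so the parent hydride is undecane.
There is one C=C double bond, indicated by the ending -ene.
Number the chain so that numbering from this end puts the double bond at C-1 rather than C-10.
That gives the double bond between C-1 and C-2; a bromo group at C-2; an iodo group at C-10; a methyl group at C-6.
The substituents are ordered alphabetically, ignoring any di-/tri- multipliers.
Putting it together: 2-bromo-10-iodo-6-methylundec-1-ene.

2-bromo-10-iodo-6-methylundec-1-ene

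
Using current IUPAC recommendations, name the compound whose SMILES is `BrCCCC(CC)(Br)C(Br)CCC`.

The longest continuous carbon chain has 8 atoms, so the parent hydride is octane.
Choose the numbering such that the substituent locant set {1,4,4,5} is lower than {4,5,5,8} at the first point of difference.
That gives bromo groups at C-1 and C-4 and C-5; an ethyl group at C-4.
Substituent prefixes are cited in alphabetical order (multiplying prefixes like di-/tri- are ignored for ordering).
Assembling the pieces gives 1,4,5-tribromo-4-ethyloctane.

1,4,5-tribromo-4-ethyloctane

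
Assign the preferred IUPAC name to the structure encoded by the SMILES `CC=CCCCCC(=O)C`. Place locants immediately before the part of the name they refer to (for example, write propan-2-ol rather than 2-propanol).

Counting along the main chain through the carbonyl and the multiple bond gives 9 carbons: the parent is nonane.
The principal characteristic group is a ketone (C=O on an internal carbon), named with the suffix -one.
A C=C double bond in the chain gives the infix -ene-.
Number the chain so that numbering from this end puts the carbonyl group at C-2 rather than C-8.
With this numbering: the carbonyl at C-2; the double bond between C-7 and C-8.
Putting it together: non-7-en-2-one.

non-7-en-2-one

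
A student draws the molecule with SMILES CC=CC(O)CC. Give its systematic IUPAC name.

hex-4-en-3-ol

Counting along the main chain through the –OH group and the multiple bond gives 6 carbons: the parent is hexane.
The principal characteristic group is an alcohol (–OH), named with the suffix -ol.
There is one C=C double bond, indicated by the ending -ene.
Number the chain so that numbering from this end puts the hydroxyl group at C-3 rather than C-4.
With this numbering: the hydroxyl at C-3; the double bond between C-4 and C-5.
The name is hex-4-en-3-ol.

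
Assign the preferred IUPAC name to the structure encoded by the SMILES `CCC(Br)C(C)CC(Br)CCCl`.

The parent chain contains 8 carbons (octane).
Number the chain so that the substituent locant set {1,3,5,6} is lower than {3,4,6,8} at the first point of difference.
With this numbering: bromo groups at C-3 and C-6; a chloro group at C-1; a methyl group at C-5.
Prefixes are listed alphabetically: bromo, chloro, methyl.
Assembling the pieces gives 3,6-dibromo-1-chloro-5-methyloctane.

3,6-dibromo-1-chloro-5-methyloctane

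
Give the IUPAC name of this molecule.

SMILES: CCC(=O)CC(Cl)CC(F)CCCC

Counting along the main chain through the carbonyl gives 11 carbons: the parent is undecane.
The principal characteristic group is a ketone (C=O on an internal carbon), named with the suffix -one.
Choose the numbering such that numbering from this end puts the carbonyl group at C-3 rather than C-9.
With this numbering: the carbonyl at C-3; a chloro group at C-5; a fluoro group at C-7.
Prefixes are listed alphabetically: chloro, fluoro.
Assembling the pieces gives 5-chloro-7-fluoroundecan-3-one.

5-chloro-7-fluoroundecan-3-one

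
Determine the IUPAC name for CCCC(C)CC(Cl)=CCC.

4-chloro-6-methylnon-3-ene

Counting along the main chain through the multiple bond gives 9 carbons: the parent is nonane.
A C=C double bond in the chain gives the infix -ene-.
Choose the numbering such that numbering from this end puts the double bond at C-3 rather than C-6.
This places the double bond between C-3 and C-4; a chloro group at C-4; a methyl group at C-6.
Prefixes are listed alphabetically: chloro, methyl.
Assembling the pieces gives 4-chloro-6-methylnon-3-ene.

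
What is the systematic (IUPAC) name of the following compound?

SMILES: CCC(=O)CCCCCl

7-chloroheptan-3-one

Counting along the main chain through the carbonyl gives 7 carbons: the parent is heptane.
A ketone (C=O on an internal carbon) is the principal characteristic group, giving the suffix -one.
Number the chain so that numbering from this end puts the carbonyl group at C-3 rather than C-5.
That gives the carbonyl at C-3; a chloro group at C-7.
Assembling the pieces gives 7-chloroheptan-3-one.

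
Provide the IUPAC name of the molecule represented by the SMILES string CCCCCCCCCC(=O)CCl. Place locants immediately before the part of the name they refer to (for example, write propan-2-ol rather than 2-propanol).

Counting along the main chain through the carbonyl gives 11 carbons: the parent is undecane.
The principal characteristic group is a ketone (C=O on an internal carbon), named with the suffix -one.
Number the chain so that numbering from this end puts the carbonyl group at C-2 rather than C-10.
With this numbering: the carbonyl at C-2; a chloro group at C-1.
The name is 1-chloroundecan-2-one.

1-chloroundecan-2-one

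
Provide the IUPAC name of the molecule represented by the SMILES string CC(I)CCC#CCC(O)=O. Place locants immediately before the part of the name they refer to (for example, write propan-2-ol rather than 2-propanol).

7-iodooct-3-ynoic acid

The longest carbon chain that includes the –COOH group and the multiple bond has 8 carbons, so the parent hydride is octane.
The principal characteristic group is a carboxylic acid (terminal –COOH), named with the suffix -oic acid.
The chain contains a C≡C triple bond, so the unsaturation ending is -yne.
The numbering direction is chosen so that the carboxylic acid carbon is C-1 by definition.
With this numbering: the triple bond between C-3 and C-4; an iodo group at C-7.
The name is 7-iodooct-3-ynoic acid.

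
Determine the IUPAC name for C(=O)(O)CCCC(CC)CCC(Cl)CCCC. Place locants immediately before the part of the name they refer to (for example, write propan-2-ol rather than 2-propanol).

Counting along the main chain through the –COOH group gives 12 carbons: the parent is dodecane.
A carboxylic acid (terminal –COOH) is the principal characteristic group, giving the suffix -oic acid.
Number the chain so that the carboxylic acid carbon is C-1 by definition.
With this numbering: a chloro group at C-8; an ethyl group at C-5.
The substituents are ordered alphabetically, ignoring any di-/tri- multipliers.
Assembling the pieces gives 8-chloro-5-ethyldodecanoic acid.

8-chloro-5-ethyldodecanoic acid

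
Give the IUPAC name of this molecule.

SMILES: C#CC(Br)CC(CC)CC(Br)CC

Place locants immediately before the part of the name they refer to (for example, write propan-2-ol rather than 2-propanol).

The longest carbon chain that includes the multiple bond has 9 carbons, so the parent hydride is nonane.
A C≡C triple bond in the chain gives the infix -yne-.
The numbering direction is chosen so that numbering from this end puts the triple bond at C-1 rather than C-8.
With this numbering: the triple bond between C-1 and C-2; bromo groups at C-3 and C-7; an ethyl group at C-5.
The substituents are ordered alphabetically, ignoring any di-/tri- multipliers.
Assembling the pieces gives 3,7-dibromo-5-ethylnon-1-yne.

3,7-dibromo-5-ethylnon-1-yne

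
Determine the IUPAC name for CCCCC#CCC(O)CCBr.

The longest carbon chain that includes the –OH group and the multiple bond has 10 carbons, so the parent hydride is decane.
An alcohol (–OH) is the principal characteristic group, giving the suffix -ol.
The chain contains a C≡C triple bond, so the unsaturation ending is -yne.
The numbering direction is chosen so that numbering from this end puts the hydroxyl group at C-3 rather than C-8.
This places the hydroxyl at C-3; the triple bond between C-5 and C-6; a bromo group at C-1.
Putting it together: 1-bromodec-5-yn-3-ol.

1-bromodec-5-yn-3-ol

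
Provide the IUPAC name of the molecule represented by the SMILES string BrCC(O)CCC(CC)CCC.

1-bromo-5-ethyloctan-2-ol

The longest chain bearing the –OH group is 8 carbons long (octane).
The principal characteristic group is an alcohol (–OH), named with the suffix -ol.
Number the chain so that numbering from this end puts the hydroxyl group at C-2 rather than C-7.
This places the hydroxyl at C-2; a bromo group at C-1; an ethyl group at C-5.
Prefixes are listed alphabetically: bromo, ethyl.
The name is 1-bromo-5-ethyloctan-2-ol.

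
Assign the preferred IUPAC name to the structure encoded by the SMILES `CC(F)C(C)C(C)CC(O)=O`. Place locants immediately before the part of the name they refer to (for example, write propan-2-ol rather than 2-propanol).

The longest chain bearing the –COOH group is 6 carbons long (hexane).
A carboxylic acid (terminal –COOH) is the principal characteristic group, giving the suffix -oic acid.
Choose the numbering such that the carboxylic acid carbon is C-1 by definition.
This places a fluoro group at C-5; methyl groups at C-3 and C-4.
Prefixes are listed alphabetically: fluoro, methyl.
The name is 5-fluoro-3,4-dimethylhexanoic acid.

5-fluoro-3,4-dimethylhexanoic acid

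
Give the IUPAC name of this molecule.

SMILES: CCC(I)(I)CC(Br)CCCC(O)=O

5-bromo-7,7-diiodononanoic acid

Counting along the main chain through the –COOH group gives 9 carbons: the parent is nonane.
A carboxylic acid (terminal –COOH) is the principal characteristic group, giving the suffix -oic acid.
Choose the numbering such that the carboxylic acid carbon is C-1 by definition.
This places a bromo group at C-5; two iodo groups at C-7.
The substituents are ordered alphabetically, ignoring any di-/tri- multipliers.
The name is 5-bromo-7,7-diiodononanoic acid.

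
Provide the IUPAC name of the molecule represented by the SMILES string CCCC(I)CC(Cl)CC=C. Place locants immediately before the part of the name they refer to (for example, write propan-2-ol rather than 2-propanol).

The longest chain bearing the multiple bond is 9 carbons long (nonane).
A C=C double bond in the chain gives the infix -ene-.
Choose the numbering such that numbering from this end puts the double bond at C-1 rather than C-8.
This places the double bond between C-1 and C-2; a chloro group at C-4; an iodo group at C-6.
The substituents are ordered alphabetically, ignoring any di-/tri- multipliers.
The name is 4-chloro-6-iodonon-1-ene.

4-chloro-6-iodonon-1-ene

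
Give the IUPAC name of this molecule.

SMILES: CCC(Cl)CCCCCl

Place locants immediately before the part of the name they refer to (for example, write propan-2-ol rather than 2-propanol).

The parent chain contains 7 carbons (heptane).
Choose the numbering such that the substituent locant set {1,5} is lower than {3,7} at the first point of difference.
With this numbering: chloro groups at C-1 and C-5.
Putting it together: 1,5-dichloroheptane.

1,5-dichloroheptane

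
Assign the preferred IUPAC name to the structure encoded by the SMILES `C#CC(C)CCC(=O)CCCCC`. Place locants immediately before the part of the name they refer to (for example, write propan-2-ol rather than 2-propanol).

3-methylundec-1-yn-6-one

The longest chain bearing the carbonyl and the multiple bond is 11 carbons long (undecane).
The principal characteristic group is a ketone (C=O on an internal carbon), named with the suffix -one.
The chain contains a C≡C triple bond, so the unsaturation ending is -yne.
Choose the numbering such that numbering from this end puts the triple bond at C-1 rather than C-10.
This places the carbonyl at C-6; the triple bond between C-1 and C-2; a methyl group at C-3.
Putting it together: 3-methylundec-1-yn-6-one.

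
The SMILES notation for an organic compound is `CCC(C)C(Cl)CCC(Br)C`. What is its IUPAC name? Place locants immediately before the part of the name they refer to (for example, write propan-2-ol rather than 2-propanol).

The longest continuous carbon chain has 8 atoms, so the parent hydride is octane.
Choose the numbering such that the substituent locant set {2,5,6} is lower than {3,4,7} at the first point of difference.
With this numbering: a bromo group at C-2; a chloro group at C-5; a methyl group at C-6.
Prefixes are listed alphabetically: bromo, chloro, methyl.
The name is 2-bromo-5-chloro-6-methyloctane.

2-bromo-5-chloro-6-methyloctane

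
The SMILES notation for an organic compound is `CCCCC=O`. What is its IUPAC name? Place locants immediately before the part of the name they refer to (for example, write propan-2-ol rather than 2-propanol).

The longest chain bearing the –CHO group is 5 carbons long (pentane).
The principal characteristic group is an aldehyde (terminal –CHO), named with the suffix -al.
Number the chain so that the aldehyde carbon is C-1 by definition.
The name is pentanal.

pentanal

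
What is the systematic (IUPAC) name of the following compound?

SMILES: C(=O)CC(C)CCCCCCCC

3-methylundecanal

Counting along the main chain through the –CHO group gives 11 carbons: the parent is undecane.
The principal characteristic group is an aldehyde (terminal –CHO), named with the suffix -al.
The numbering direction is chosen so that the aldehyde carbon is C-1 by definition.
That gives a methyl group at C-3.
The name is 3-methylundecanal.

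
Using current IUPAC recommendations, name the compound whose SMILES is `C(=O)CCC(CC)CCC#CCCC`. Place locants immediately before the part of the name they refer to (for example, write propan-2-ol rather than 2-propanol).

The longest chain bearing the –CHO group and the multiple bond is 11 carbons long (undecane).
The highest-priority functional group is an aldehyde (terminal –CHO), so the name ends in -al.
The chain contains a C≡C triple bond, so the unsaturation ending is -yne.
Number the chain so that the aldehyde carbon is C-1 by definition.
This places the triple bond between C-7 and C-8; an ethyl group at C-4.
Putting it together: 4-ethylundec-7-ynal.

4-ethylundec-7-ynal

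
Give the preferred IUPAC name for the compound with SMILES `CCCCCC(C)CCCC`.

5-methyldecane

The longest continuous carbon chain has 10 atoms, so the parent hydride is decane.
The numbering direction is chosen so that the substituent locant set {5} is lower than {6} at the first point of difference.
This places a methyl group at C-5.
Assembling the pieces gives 5-methyldecane.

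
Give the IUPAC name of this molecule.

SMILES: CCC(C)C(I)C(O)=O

The longest carbon chain that includes the –COOH group has 5 carbons, so the parent hydride is pentane.
The highest-priority functional group is a carboxylic acid (terminal –COOH), so the name ends in -oic acid.
Choose the numbering such that the carboxylic acid carbon is C-1 by definition.
With this numbering: an iodo group at C-2; a methyl group at C-3.
Prefixes are listed alphabetically: iodo, methyl.
Assembling the pieces gives 2-iodo-3-methylpentanoic acid.

2-iodo-3-methylpentanoic acid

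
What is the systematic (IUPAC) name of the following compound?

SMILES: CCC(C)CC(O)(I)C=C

The longest chain bearing the –OH group and the multiple bond is 7 carbons long (heptane).
The highest-priority functional group is an alcohol (–OH), so the name ends in -ol.
The chain contains a C=C double bond, so the unsaturation ending is -ene.
Choose the numbering such that numbering from this end puts the hydroxyl group at C-3 rather than C-5.
That gives the hydroxyl at C-3; the double bond between C-1 and C-2; an iodo group at C-3; a methyl group at C-5.
Prefixes are listed alphabetically: iodo, methyl.
Assembling the pieces gives 3-iodo-5-methylhept-1-en-3-ol.

3-iodo-5-methylhept-1-en-3-ol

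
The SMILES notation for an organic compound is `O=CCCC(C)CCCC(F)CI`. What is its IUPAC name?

The longest chain bearing the –CHO group is 9 carbons long (nonane).
The highest-priority functional group is an aldehyde (terminal –CHO), so the name ends in -al.
The numbering direction is chosen so that the aldehyde carbon is C-1 by definition.
With this numbering: a fluoro group at C-8; an iodo group at C-9; a methyl group at C-4.
Substituent prefixes are cited in alphabetical order (multiplying prefixes like di-/tri- are ignored for ordering).
The name is 8-fluoro-9-iodo-4-methylnonanal.

8-fluoro-9-iodo-4-methylnonanal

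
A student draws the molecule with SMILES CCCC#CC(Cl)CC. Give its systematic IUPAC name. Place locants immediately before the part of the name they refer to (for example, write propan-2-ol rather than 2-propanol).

The longest chain bearing the multiple bond is 8 carbons long (octane).
A C≡C triple bond in the chain gives the infix -yne-.
The numbering direction is chosen so that the substituent locant set {3} is lower than {6} at the first point of difference.
This places the triple bond between C-4 and C-5; a chloro group at C-3.
Assembling the pieces gives 3-chlorooct-4-yne.

3-chlorooct-4-yne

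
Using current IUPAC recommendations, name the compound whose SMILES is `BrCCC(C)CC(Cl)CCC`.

The longest carbon chain is 8 atoms: the parent is octane.
The numbering direction is chosen so that the substituent locant set {1,3,5} is lower than {4,6,8} at the first point of difference.
This places a bromo group at C-1; a chloro group at C-5; a methyl group at C-3.
Substituent prefixes are cited in alphabetical order (multiplying prefixes like di-/tri- are ignored for ordering).
Putting it together: 1-bromo-5-chloro-3-methyloctane.

1-bromo-5-chloro-3-methyloctane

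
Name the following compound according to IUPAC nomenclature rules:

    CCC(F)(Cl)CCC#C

The longest carbon chain that includes the multiple bond has 7 carbons, so the parent hydride is heptane.
There is one C≡C triple bond, indicated by the ending -yne.
The numbering direction is chosen so that numbering from this end puts the triple bond at C-1 rather than C-6.
That gives the triple bond between C-1 and C-2; a chloro group at C-5; a fluoro group at C-5.
Prefixes are listed alphabetically: chloro, fluoro.
Assembling the pieces gives 5-chloro-5-fluorohept-1-yne.

5-chloro-5-fluorohept-1-yne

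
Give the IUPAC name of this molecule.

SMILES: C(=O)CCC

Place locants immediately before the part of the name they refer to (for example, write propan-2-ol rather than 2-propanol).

The longest carbon chain that includes the –CHO group has 4 carbons, so the parent hydride is butane.
The principal characteristic group is an aldehyde (terminal –CHO), named with the suffix -al.
Number the chain so that the aldehyde carbon is C-1 by definition.
The name is butanal.

butanal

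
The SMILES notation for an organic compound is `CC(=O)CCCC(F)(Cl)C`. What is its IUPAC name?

Counting along the main chain through the carbonyl gives 7 carbons: the parent is heptane.
A ketone (C=O on an internal carbon) is the principal characteristic group, giving the suffix -one.
Number the chain so that numbering from this end puts the carbonyl group at C-2 rather than C-6.
That gives the carbonyl at C-2; a chloro group at C-6; a fluoro group at C-6.
Prefixes are listed alphabetically: chloro, fluoro.
The name is 6-chloro-6-fluoroheptan-2-one.

6-chloro-6-fluoroheptan-2-one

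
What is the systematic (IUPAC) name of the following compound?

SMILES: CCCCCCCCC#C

Counting along the main chain through the multiple bond gives 10 carbons: the parent is decane.
The chain contains a C≡C triple bond, so the unsaturation ending is -yne.
Number the chain so that numbering from this end puts the triple bond at C-1 rather than C-9.
This places the triple bond between C-1 and C-2.
The name is dec-1-yne.

dec-1-yne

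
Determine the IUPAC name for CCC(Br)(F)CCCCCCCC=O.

9-bromo-9-fluoroundecanal

The longest chain bearing the –CHO group is 11 carbons long (undecane).
The highest-priority functional group is an aldehyde (terminal –CHO), so the name ends in -al.
Number the chain so that the aldehyde carbon is C-1 by definition.
With this numbering: a bromo group at C-9; a fluoro group at C-9.
Prefixes are listed alphabetically: bromo, fluoro.
Assembling the pieces gives 9-bromo-9-fluoroundecanal.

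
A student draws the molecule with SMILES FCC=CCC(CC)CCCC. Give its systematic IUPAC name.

5-ethyl-1-fluoronon-2-ene

Counting along the main chain through the multiple bond gives 9 carbons: the parent is nonane.
A C=C double bond in the chain gives the infix -ene-.
Number the chain so that numbering from this end puts the double bond at C-2 rather than C-7.
This places the double bond between C-2 and C-3; an ethyl group at C-5; a fluoro group at C-1.
Prefixes are listed alphabetically: ethyl, fluoro.
Putting it together: 5-ethyl-1-fluoronon-2-ene.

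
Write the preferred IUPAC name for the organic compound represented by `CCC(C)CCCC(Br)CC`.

The longest continuous carbon chain has 9 atoms, so the parent hydride is nonane.
The numbering direction is chosen so that the locant sets are identical either way, so the alphabetically earlier bromo substituent takes the lower locant (3 rather than 7).
That gives a bromo group at C-3; a methyl group at C-7.
Substituent prefixes are cited in alphabetical order (multiplying prefixes like di-/tri- are ignored for ordering).
Assembling the pieces gives 3-bromo-7-methylnonane.

3-bromo-7-methylnonane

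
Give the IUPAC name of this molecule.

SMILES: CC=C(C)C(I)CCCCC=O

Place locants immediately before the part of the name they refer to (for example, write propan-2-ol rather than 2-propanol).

The longest chain bearing the –CHO group and the multiple bond is 9 carbons long (nonane).
The highest-priority functional group is an aldehyde (terminal –CHO), so the name ends in -al.
The chain contains a C=C double bond, so the unsaturation ending is -ene.
Number the chain so that the aldehyde carbon is C-1 by definition.
This places the double bond between C-7 and C-8; an iodo group at C-6; a methyl group at C-7.
The substituents are ordered alphabetically, ignoring any di-/tri- multipliers.
Assembling the pieces gives 6-iodo-7-methylnon-7-enal.

6-iodo-7-methylnon-7-enal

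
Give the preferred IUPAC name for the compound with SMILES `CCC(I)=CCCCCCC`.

3-iododec-3-ene

The longest carbon chain that includes the multiple bond has 10 carbons, so the parent hydride is decane.
A C=C double bond in the chain gives the infix -ene-.
Choose the numbering such that numbering from this end puts the double bond at C-3 rather than C-7.
That gives the double bond between C-3 and C-4; an iodo group at C-3.
The name is 3-iododec-3-ene.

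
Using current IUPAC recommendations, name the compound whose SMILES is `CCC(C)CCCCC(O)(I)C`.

2-iodo-7-methylnonan-2-ol

Counting along the main chain through the –OH group gives 9 carbons: the parent is nonane.
The highest-priority functional group is an alcohol (–OH), so the name ends in -ol.
Choose the numbering such that numbering from this end puts the hydroxyl group at C-2 rather than C-8.
That gives the hydroxyl at C-2; an iodo group at C-2; a methyl group at C-7.
The substituents are ordered alphabetically, ignoring any di-/tri- multipliers.
Putting it together: 2-iodo-7-methylnonan-2-ol.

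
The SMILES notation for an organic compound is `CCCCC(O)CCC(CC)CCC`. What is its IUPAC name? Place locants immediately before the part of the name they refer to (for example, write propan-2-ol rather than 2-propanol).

8-ethylundecan-5-ol

The longest carbon chain that includes the –OH group has 11 carbons, so the parent hydride is undecane.
The highest-priority functional group is an alcohol (–OH), so the name ends in -ol.
Choose the numbering such that numbering from this end puts the hydroxyl group at C-5 rather than C-7.
This places the hydroxyl at C-5; an ethyl group at C-8.
Assembling the pieces gives 8-ethylundecan-5-ol.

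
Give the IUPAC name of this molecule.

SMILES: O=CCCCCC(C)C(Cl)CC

7-chloro-6-methylnonanal

Counting along the main chain through the –CHO group gives 9 carbons: the parent is nonane.
The highest-priority functional group is an aldehyde (terminal –CHO), so the name ends in -al.
Choose the numbering such that the aldehyde carbon is C-1 by definition.
This places a chloro group at C-7; a methyl group at C-6.
The substituents are ordered alphabetically, ignoring any di-/tri- multipliers.
Assembling the pieces gives 7-chloro-6-methylnonanal.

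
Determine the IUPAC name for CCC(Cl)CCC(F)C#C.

Counting along the main chain through the multiple bond gives 8 carbons: the parent is octane.
The chain contains a C≡C triple bond, so the unsaturation ending is -yne.
Choose the numbering such that numbering from this end puts the triple bond at C-1 rather than C-7.
With this numbering: the triple bond between C-1 and C-2; a chloro group at C-6; a fluoro group at C-3.
The substituents are ordered alphabetically, ignoring any di-/tri- multipliers.
Assembling the pieces gives 6-chloro-3-fluorooct-1-yne.

6-chloro-3-fluorooct-1-yne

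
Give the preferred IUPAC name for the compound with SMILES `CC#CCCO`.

The longest chain bearing the –OH group and the multiple bond is 5 carbons long (pentane).
The highest-priority functional group is an alcohol (–OH), so the name ends in -ol.
A C≡C triple bond in the chain gives the infix -yne-.
Choose the numbering such that numbering from this end puts the hydroxyl group at C-1 rather than C-5.
That gives the hydroxyl at C-1; the triple bond between C-3 and C-4.
Putting it together: pent-3-yn-1-ol.

pent-3-yn-1-ol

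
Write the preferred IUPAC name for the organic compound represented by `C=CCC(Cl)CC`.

The longest carbon chain that includes the multiple bond has 6 carbons, so the parent hydride is hexane.
The chain contains a C=C double bond, so the unsaturation ending is -ene.
Number the chain so that numbering from this end puts the double bond at C-1 rather than C-5.
This places the double bond between C-1 and C-2; a chloro group at C-4.
The name is 4-chlorohex-1-ene.

4-chlorohex-1-ene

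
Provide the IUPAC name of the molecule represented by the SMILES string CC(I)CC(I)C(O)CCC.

The longest carbon chain that includes the –OH group has 8 carbons, so the parent hydride is octane.
The principal characteristic group is an alcohol (–OH), named with the suffix -ol.
Choose the numbering such that numbering from this end puts the hydroxyl group at C-4 rather than C-5.
With this numbering: the hydroxyl at C-4; iodo groups at C-5 and C-7.
Putting it together: 5,7-diiodooctan-4-ol.

5,7-diiodooctan-4-ol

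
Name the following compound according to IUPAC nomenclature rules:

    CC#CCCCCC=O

oct-6-ynal

Counting along the main chain through the –CHO group and the multiple bond gives 8 carbons: the parent is octane.
An aldehyde (terminal –CHO) is the principal characteristic group, giving the suffix -al.
There is one C≡C triple bond, indicated by the ending -yne.
Number the chain so that the aldehyde carbon is C-1 by definition.
With this numbering: the triple bond between C-6 and C-7.
Putting it together: oct-6-ynal.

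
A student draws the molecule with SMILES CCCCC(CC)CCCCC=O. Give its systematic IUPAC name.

6-ethyldecanal

The longest chain bearing the –CHO group is 10 carbons long (decane).
An aldehyde (terminal –CHO) is the principal characteristic group, giving the suffix -al.
The numbering direction is chosen so that the aldehyde carbon is C-1 by definition.
This places an ethyl group at C-6.
The name is 6-ethyldecanal.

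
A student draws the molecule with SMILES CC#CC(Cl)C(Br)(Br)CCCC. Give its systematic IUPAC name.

5,5-dibromo-4-chloronon-2-yne

Counting along the main chain through the multiple bond gives 9 carbons: the parent is nonane.
There is one C≡C triple bond, indicated by the ending -yne.
The numbering direction is chosen so that numbering from this end puts the triple bond at C-2 rather than C-7.
This places the triple bond between C-2 and C-3; two bromo groups at C-5; a chloro group at C-4.
Substituent prefixes are cited in alphabetical order (multiplying prefixes like di-/tri- are ignored for ordering).
Putting it together: 5,5-dibromo-4-chloronon-2-yne.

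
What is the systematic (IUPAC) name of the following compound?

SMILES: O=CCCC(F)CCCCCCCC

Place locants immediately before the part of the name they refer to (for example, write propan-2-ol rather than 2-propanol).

The longest chain bearing the –CHO group is 12 carbons long (dodecane).
The principal characteristic group is an aldehyde (terminal –CHO), named with the suffix -al.
Choose the numbering such that the aldehyde carbon is C-1 by definition.
This places a fluoro group at C-4.
The name is 4-fluorododecanal.

4-fluorododecanal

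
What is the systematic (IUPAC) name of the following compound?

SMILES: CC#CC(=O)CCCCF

8-fluorooct-2-yn-4-one

The longest carbon chain that includes the carbonyl and the multiple bond has 8 carbons, so the parent hydride is octane.
The principal characteristic group is a ketone (C=O on an internal carbon), named with the suffix -one.
There is one C≡C triple bond, indicated by the ending -yne.
The numbering direction is chosen so that numbering from this end puts the carbonyl group at C-4 rather than C-5.
This places the carbonyl at C-4; the triple bond between C-2 and C-3; a fluoro group at C-8.
Assembling the pieces gives 8-fluorooct-2-yn-4-one.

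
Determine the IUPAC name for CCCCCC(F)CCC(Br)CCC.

The parent chain contains 12 carbons (dodecane).
Choose the numbering such that the substituent locant set {4,7} is lower than {6,9} at the first point of difference.
With this numbering: a bromo group at C-4; a fluoro group at C-7.
The substituents are ordered alphabetically, ignoring any di-/tri- multipliers.
Putting it together: 4-bromo-7-fluorododecane.

4-bromo-7-fluorododecane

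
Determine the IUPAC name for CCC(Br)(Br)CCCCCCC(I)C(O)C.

The longest chain bearing the –OH group is 12 carbons long (dodecane).
An alcohol (–OH) is the principal characteristic group, giving the suffix -ol.
Number the chain so that numbering from this end puts the hydroxyl group at C-2 rather than C-11.
That gives the hydroxyl at C-2; two bromo groups at C-10; an iodo group at C-3.
Substituent prefixes are cited in alphabetical order (multiplying prefixes like di-/tri- are ignored for ordering).
The name is 10,10-dibromo-3-iodododecan-2-ol.

10,10-dibromo-3-iodododecan-2-ol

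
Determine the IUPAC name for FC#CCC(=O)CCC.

1-fluorohept-1-yn-4-one

The longest carbon chain that includes the carbonyl and the multiple bond has 7 carbons, so the parent hydride is heptane.
The principal characteristic group is a ketone (C=O on an internal carbon), named with the suffix -one.
A C≡C triple bond in the chain gives the infix -yne-.
Choose the numbering such that numbering from this end puts the triple bond at C-1 rather than C-6.
With this numbering: the carbonyl at C-4; the triple bond between C-1 and C-2; a fluoro group at C-1.
Putting it together: 1-fluorohept-1-yn-4-one.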